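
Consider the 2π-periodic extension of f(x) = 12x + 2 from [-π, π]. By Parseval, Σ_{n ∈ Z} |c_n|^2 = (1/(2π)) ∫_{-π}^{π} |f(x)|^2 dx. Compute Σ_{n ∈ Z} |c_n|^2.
Σ |c_n|^2 = 48π^2 + 4

Expand and integrate term by term over [-π, π]:
  ∫ (12x)^2 dx = 144·(2π^3/3); ∫ 2·12·(2)·x dx = 0 (odd integrand); ∫ 2^2 dx = 4·2π.
So (1/(2π)) ∫_{-π}^{π} (12x + 2)^2 dx = 144π^2/3 + 4 = 48π^2 + 4.
Parseval ⇒ Σ |c_n|^2 = 48π^2 + 4.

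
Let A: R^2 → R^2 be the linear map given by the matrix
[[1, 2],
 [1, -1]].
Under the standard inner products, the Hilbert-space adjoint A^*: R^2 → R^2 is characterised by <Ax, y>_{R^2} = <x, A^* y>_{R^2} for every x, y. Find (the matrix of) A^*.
A^* = A^T =
[[1, 1],
 [2, -1]]

For real matrices with standard dot products, the defining identity <Ax, y> = <x, A^* y> gives (Ax)^T y = x^T (A^*) y, i.e. x^T A^T y = x^T (A^*) y. Since this holds for all x, y, we must have A^* = A^T. Therefore
A^* =
[[1, 1],
 [2, -1]].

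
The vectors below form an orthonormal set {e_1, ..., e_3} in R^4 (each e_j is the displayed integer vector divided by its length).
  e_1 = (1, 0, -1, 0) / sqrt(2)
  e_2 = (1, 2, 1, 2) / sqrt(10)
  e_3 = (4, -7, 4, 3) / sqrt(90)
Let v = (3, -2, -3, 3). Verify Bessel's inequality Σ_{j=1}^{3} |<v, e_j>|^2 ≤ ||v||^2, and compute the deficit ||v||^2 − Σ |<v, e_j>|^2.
Σ |<v, e_j>|^2 = 437/18; ||v||^2 = 31; deficit = 121/18

Write each e_j = u_j / sqrt(<u_j, u_j>) where u_j is the displayed integer vector. Then <v, e_j> = <v, u_j> / sqrt(<u_j, u_j>), so |<v, e_j>|^2 = <v, u_j>^2 / <u_j, u_j>.
Coefficients: <v, e_1> = 6/sqrt(2), <v, e_2> = 2/sqrt(10), <v, e_3> = 23/sqrt(90).
Square and sum: Σ |<v, e_j>|^2 = 437/18.
Compute ||v||^2 = v·v = 31.
Deficit = 31 − 437/18 = 121/18 ≥ 0, confirming Bessel's inequality. (The deficit equals ||v − Σ <v,e_j> e_j||^2, the squared distance from v to span{e_j}.)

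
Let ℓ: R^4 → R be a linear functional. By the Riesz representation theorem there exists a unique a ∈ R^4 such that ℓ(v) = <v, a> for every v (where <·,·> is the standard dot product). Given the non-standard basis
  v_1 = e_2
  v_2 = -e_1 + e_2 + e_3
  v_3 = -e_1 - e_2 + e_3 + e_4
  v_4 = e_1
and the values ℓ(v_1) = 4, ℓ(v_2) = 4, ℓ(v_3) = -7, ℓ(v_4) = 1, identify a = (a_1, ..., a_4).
a = (1, 4, 1, -3)

Write a = (a_1, ..., a_4) in the standard basis. For each basis vector v_i, ℓ(v_i) = <v_i, a> is a linear equation in the a_j's. Collect the n equations into a matrix system V a = ℓ, where row i of V is v_i (expressed in the standard basis). Since V is invertible (lower-triangular with 1s on the diagonal, up to permutation), solve by back-substitution:
  V =
[[0, 1, 0, 0],
 [-1, 1, 1, 0],
 [-1, -1, 1, 1],
 [1, 0, 0, 0]]
  V a = (4, 4, -7, 1)
Solving gives a = (1, 4, 1, -3).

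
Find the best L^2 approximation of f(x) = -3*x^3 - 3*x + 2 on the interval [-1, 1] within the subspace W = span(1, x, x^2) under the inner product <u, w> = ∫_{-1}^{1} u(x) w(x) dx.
g(x) = 2 - 24*x/5

The best approximation g ∈ W is the orthogonal projection of f onto W. Writing g = a_0 + a_1 x + a_2 x^2, the coefficients solve the normal equations G · a = b where
  G_{ij} = <φ_i, φ_j> and b_i = <f, φ_i>, with φ_0 = 1, φ_1 = x, φ_2 = x^2.
G =
  [2, 0, 2/3]
  [0, 2/3, 0]
  [2/3, 0, 2/5],
b = (4, -16/5, 4/3).
Solving gives a_0 = 2, a_1 = -24/5, a_2 = 0, so
  g(x) = 2 - 24*x/5.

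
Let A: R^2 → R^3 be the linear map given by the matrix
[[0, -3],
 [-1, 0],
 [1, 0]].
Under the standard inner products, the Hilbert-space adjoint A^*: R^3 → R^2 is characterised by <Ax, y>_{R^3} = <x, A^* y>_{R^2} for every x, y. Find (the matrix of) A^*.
A^* = A^T =
[[0, -1, 1],
 [-3, 0, 0]]

For real matrices with standard dot products, the defining identity <Ax, y> = <x, A^* y> gives (Ax)^T y = x^T (A^*) y, i.e. x^T A^T y = x^T (A^*) y. Since this holds for all x, y, we must have A^* = A^T. Therefore
A^* =
[[0, -1, 1],
 [-3, 0, 0]].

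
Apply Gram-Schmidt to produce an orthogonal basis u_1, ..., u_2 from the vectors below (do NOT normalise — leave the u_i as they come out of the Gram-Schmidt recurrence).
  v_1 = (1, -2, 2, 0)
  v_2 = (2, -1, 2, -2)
Orthogonal basis:
  u_1 = (1, -2, 2, 0)
  u_2 = (10/9, 7/9, 2/9, -2)

Apply the Gram-Schmidt recurrence
  u_1 = v_1
  u_i = v_i − Σ_{j<i} ((v_i · u_j) / (u_j · u_j)) · u_j.

Step by step this gives:
  u_1 = (1, -2, 2, 0)
  u_2 = (10/9, 7/9, 2/9, -2)

Orthogonality check:
  u_2 · u_1 = 0 (should be 0)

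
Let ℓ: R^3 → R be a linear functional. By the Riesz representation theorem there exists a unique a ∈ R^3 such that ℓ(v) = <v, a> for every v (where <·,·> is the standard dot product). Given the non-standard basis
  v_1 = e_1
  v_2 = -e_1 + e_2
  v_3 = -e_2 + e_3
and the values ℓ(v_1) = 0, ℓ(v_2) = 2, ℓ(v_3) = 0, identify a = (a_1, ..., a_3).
a = (0, 2, 2)

Write a = (a_1, ..., a_3) in the standard basis. For each basis vector v_i, ℓ(v_i) = <v_i, a> is a linear equation in the a_j's. Collect the n equations into a matrix system V a = ℓ, where row i of V is v_i (expressed in the standard basis). Since V is invertible (lower-triangular with 1s on the diagonal, up to permutation), solve by back-substitution:
  V =
[[1, 0, 0],
 [-1, 1, 0],
 [0, -1, 1]]
  V a = (0, 2, 0)
Solving gives a = (0, 2, 2).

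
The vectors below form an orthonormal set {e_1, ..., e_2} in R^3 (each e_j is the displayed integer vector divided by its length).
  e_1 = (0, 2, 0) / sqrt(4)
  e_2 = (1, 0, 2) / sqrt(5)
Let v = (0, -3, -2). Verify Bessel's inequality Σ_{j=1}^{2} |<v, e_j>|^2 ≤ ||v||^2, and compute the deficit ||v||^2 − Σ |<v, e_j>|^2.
Σ |<v, e_j>|^2 = 61/5; ||v||^2 = 13; deficit = 4/5

Write each e_j = u_j / sqrt(<u_j, u_j>) where u_j is the displayed integer vector. Then <v, e_j> = <v, u_j> / sqrt(<u_j, u_j>), so |<v, e_j>|^2 = <v, u_j>^2 / <u_j, u_j>.
Coefficients: <v, e_1> = -6/sqrt(4), <v, e_2> = -4/sqrt(5).
Square and sum: Σ |<v, e_j>|^2 = 61/5.
Compute ||v||^2 = v·v = 13.
Deficit = 13 − 61/5 = 4/5 ≥ 0, confirming Bessel's inequality. (The deficit equals ||v − Σ <v,e_j> e_j||^2, the squared distance from v to span{e_j}.)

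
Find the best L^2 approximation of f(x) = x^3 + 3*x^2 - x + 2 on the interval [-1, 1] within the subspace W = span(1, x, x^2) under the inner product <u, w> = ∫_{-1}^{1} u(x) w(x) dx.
g(x) = 3*x^2 - 2*x/5 + 2

The best approximation g ∈ W is the orthogonal projection of f onto W. Writing g = a_0 + a_1 x + a_2 x^2, the coefficients solve the normal equations G · a = b where
  G_{ij} = <φ_i, φ_j> and b_i = <f, φ_i>, with φ_0 = 1, φ_1 = x, φ_2 = x^2.
G =
  [2, 0, 2/3]
  [0, 2/3, 0]
  [2/3, 0, 2/5],
b = (6, -4/15, 38/15).
Solving gives a_0 = 2, a_1 = -2/5, a_2 = 3, so
  g(x) = 3*x^2 - 2*x/5 + 2.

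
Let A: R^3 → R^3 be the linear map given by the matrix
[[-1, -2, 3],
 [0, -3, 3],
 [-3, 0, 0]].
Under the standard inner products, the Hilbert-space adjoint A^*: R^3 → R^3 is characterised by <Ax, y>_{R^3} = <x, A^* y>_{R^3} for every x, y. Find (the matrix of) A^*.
A^* = A^T =
[[-1, 0, -3],
 [-2, -3, 0],
 [3, 3, 0]]

For real matrices with standard dot products, the defining identity <Ax, y> = <x, A^* y> gives (Ax)^T y = x^T (A^*) y, i.e. x^T A^T y = x^T (A^*) y. Since this holds for all x, y, we must have A^* = A^T. Therefore
A^* =
[[-1, 0, -3],
 [-2, -3, 0],
 [3, 3, 0]].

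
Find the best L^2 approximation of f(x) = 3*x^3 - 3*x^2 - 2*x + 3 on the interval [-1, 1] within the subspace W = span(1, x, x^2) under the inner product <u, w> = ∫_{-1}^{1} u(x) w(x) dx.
g(x) = -3*x^2 - x/5 + 3

The best approximation g ∈ W is the orthogonal projection of f onto W. Writing g = a_0 + a_1 x + a_2 x^2, the coefficients solve the normal equations G · a = b where
  G_{ij} = <φ_i, φ_j> and b_i = <f, φ_i>, with φ_0 = 1, φ_1 = x, φ_2 = x^2.
G =
  [2, 0, 2/3]
  [0, 2/3, 0]
  [2/3, 0, 2/5],
b = (4, -2/15, 4/5).
Solving gives a_0 = 3, a_1 = -1/5, a_2 = -3, so
  g(x) = -3*x^2 - x/5 + 3.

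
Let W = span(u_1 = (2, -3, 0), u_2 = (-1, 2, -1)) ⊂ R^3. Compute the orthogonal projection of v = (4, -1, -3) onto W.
proj_W(v) = (5/2, -2, -7/2)

Set up U = [u_1 | ... | u_2] ∈ R^(3×2). The projector onto W = col(U) is P = U (U^T U)^(-1) U^T.
Compute U^T U =
  [13, -8]
  [-8, 6],
and U^T v = (11, -3).
Solve U^T U · c = U^T v for the coefficients: c = (3, 7/2). The projection is proj_W(v) = U c.
Check: (v - proj_W(v)) · u_1 = 0  (should be 0).
Check: (v - proj_W(v)) · u_2 = 0  (should be 0).
Result: proj_W(v) = (5/2, -2, -7/2).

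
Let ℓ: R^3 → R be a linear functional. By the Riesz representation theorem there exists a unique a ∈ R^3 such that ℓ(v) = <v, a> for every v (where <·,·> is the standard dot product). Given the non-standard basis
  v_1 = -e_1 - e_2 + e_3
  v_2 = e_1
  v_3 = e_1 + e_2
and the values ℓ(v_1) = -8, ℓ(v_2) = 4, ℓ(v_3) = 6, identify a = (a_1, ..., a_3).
a = (4, 2, -2)

Write a = (a_1, ..., a_3) in the standard basis. For each basis vector v_i, ℓ(v_i) = <v_i, a> is a linear equation in the a_j's. Collect the n equations into a matrix system V a = ℓ, where row i of V is v_i (expressed in the standard basis). Since V is invertible (lower-triangular with 1s on the diagonal, up to permutation), solve by back-substitution:
  V =
[[-1, -1, 1],
 [1, 0, 0],
 [1, 1, 0]]
  V a = (-8, 4, 6)
Solving gives a = (4, 2, -2).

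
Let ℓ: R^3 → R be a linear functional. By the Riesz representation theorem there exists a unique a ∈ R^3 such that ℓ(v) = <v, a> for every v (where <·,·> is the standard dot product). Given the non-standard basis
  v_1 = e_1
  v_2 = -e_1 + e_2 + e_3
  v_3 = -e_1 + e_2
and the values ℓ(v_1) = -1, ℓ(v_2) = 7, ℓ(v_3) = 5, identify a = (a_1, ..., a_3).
a = (-1, 4, 2)

Write a = (a_1, ..., a_3) in the standard basis. For each basis vector v_i, ℓ(v_i) = <v_i, a> is a linear equation in the a_j's. Collect the n equations into a matrix system V a = ℓ, where row i of V is v_i (expressed in the standard basis). Since V is invertible (lower-triangular with 1s on the diagonal, up to permutation), solve by back-substitution:
  V =
[[1, 0, 0],
 [-1, 1, 1],
 [-1, 1, 0]]
  V a = (-1, 7, 5)
Solving gives a = (-1, 4, 2).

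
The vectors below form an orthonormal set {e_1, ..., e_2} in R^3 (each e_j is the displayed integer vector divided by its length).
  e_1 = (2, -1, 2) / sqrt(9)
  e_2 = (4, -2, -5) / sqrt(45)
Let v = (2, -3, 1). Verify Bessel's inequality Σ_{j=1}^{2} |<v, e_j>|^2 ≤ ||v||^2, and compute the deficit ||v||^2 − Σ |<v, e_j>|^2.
Σ |<v, e_j>|^2 = 54/5; ||v||^2 = 14; deficit = 16/5

Write each e_j = u_j / sqrt(<u_j, u_j>) where u_j is the displayed integer vector. Then <v, e_j> = <v, u_j> / sqrt(<u_j, u_j>), so |<v, e_j>|^2 = <v, u_j>^2 / <u_j, u_j>.
Coefficients: <v, e_1> = 9/sqrt(9), <v, e_2> = 9/sqrt(45).
Square and sum: Σ |<v, e_j>|^2 = 54/5.
Compute ||v||^2 = v·v = 14.
Deficit = 14 − 54/5 = 16/5 ≥ 0, confirming Bessel's inequality. (The deficit equals ||v − Σ <v,e_j> e_j||^2, the squared distance from v to span{e_j}.)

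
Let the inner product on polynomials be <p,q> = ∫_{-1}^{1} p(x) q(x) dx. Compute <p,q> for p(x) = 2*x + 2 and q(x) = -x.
<p,q> = -4/3

Expand the product: p(x)·q(x) = -2*x^2 - 2*x.
∫_{-1}^{1} of each monomial x^k gives [2/(k+1) if k even, 0 if k odd]. Integrating term-by-term (or equivalently evaluating the antiderivative F(x) = -2*x^3/3 - x^2 at the endpoints):
  F(1) − F(−1) = -5/3 − (-1/3) = -4/3.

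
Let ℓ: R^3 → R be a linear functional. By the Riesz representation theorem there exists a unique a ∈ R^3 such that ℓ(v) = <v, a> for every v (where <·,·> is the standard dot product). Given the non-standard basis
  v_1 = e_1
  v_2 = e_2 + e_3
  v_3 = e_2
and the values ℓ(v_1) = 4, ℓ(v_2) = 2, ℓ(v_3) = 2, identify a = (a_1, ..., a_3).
a = (4, 2, 0)

Write a = (a_1, ..., a_3) in the standard basis. For each basis vector v_i, ℓ(v_i) = <v_i, a> is a linear equation in the a_j's. Collect the n equations into a matrix system V a = ℓ, where row i of V is v_i (expressed in the standard basis). Since V is invertible (lower-triangular with 1s on the diagonal, up to permutation), solve by back-substitution:
  V =
[[1, 0, 0],
 [0, 1, 1],
 [0, 1, 0]]
  V a = (4, 2, 2)
Solving gives a = (4, 2, 0).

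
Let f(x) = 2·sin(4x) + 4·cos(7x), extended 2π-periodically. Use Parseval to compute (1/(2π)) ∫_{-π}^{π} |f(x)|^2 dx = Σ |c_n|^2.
Σ |c_n|^2 = 10

Expand |f|^2 and use orthogonality of {sin(nx), cos(mx)} on [-π, π]:
  ∫_{-π}^{π} sin(nx)^2 dx = π, ∫ cos(mx)^2 dx = π, and cross terms integrate to 0.
So ∫_{-π}^{π} f(x)^2 dx = 2^2 · π + 4^2 · π = (4 + 16)π.
Divide by 2π: (4 + 16)/2 = 10.
By Parseval, this equals Σ |c_n|^2.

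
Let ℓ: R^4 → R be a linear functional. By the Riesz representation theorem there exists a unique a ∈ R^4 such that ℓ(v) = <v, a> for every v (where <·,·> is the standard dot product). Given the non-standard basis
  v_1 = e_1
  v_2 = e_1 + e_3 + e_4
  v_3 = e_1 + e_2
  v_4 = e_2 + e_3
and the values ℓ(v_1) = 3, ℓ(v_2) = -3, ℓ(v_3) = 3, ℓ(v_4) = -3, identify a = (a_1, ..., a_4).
a = (3, 0, -3, -3)

Write a = (a_1, ..., a_4) in the standard basis. For each basis vector v_i, ℓ(v_i) = <v_i, a> is a linear equation in the a_j's. Collect the n equations into a matrix system V a = ℓ, where row i of V is v_i (expressed in the standard basis). Since V is invertible (lower-triangular with 1s on the diagonal, up to permutation), solve by back-substitution:
  V =
[[1, 0, 0, 0],
 [1, 0, 1, 1],
 [1, 1, 0, 0],
 [0, 1, 1, 0]]
  V a = (3, -3, 3, -3)
Solving gives a = (3, 0, -3, -3).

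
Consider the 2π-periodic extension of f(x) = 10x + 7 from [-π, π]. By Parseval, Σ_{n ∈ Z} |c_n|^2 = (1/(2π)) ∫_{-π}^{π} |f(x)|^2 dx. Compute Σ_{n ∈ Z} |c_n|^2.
Σ |c_n|^2 = 100π^2/3 + 49

Expand and integrate term by term over [-π, π]:
  ∫ (10x)^2 dx = 100·(2π^3/3); ∫ 2·10·(7)·x dx = 0 (odd integrand); ∫ 7^2 dx = 49·2π.
So (1/(2π)) ∫_{-π}^{π} (10x + 7)^2 dx = 100π^2/3 + 49 = 100π^2/3 + 49.
Parseval ⇒ Σ |c_n|^2 = 100π^2/3 + 49.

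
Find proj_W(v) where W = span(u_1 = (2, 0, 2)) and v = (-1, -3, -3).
proj_W(v) = (-2, 0, -2)

Set up U = [u_1 | ... | u_1] ∈ R^(3×1). The projector onto W = col(U) is P = U (U^T U)^(-1) U^T.
Compute U^T U =
  [8],
and U^T v = (-8).
Solve U^T U · c = U^T v for the coefficients: c = (-1). The projection is proj_W(v) = U c.
Check: (v - proj_W(v)) · u_1 = 0  (should be 0).
Result: proj_W(v) = (-2, 0, -2).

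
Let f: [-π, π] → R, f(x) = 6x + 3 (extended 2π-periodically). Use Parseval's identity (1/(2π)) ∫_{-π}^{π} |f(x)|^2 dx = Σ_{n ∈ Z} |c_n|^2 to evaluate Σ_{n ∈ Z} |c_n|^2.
Σ |c_n|^2 = 12π^2 + 9

Expand and integrate term by term over [-π, π]:
  ∫ (6x)^2 dx = 36·(2π^3/3); ∫ 2·6·(3)·x dx = 0 (odd integrand); ∫ 3^2 dx = 9·2π.
So (1/(2π)) ∫_{-π}^{π} (6x + 3)^2 dx = 36π^2/3 + 9 = 12π^2 + 9.
Parseval ⇒ Σ |c_n|^2 = 12π^2 + 9.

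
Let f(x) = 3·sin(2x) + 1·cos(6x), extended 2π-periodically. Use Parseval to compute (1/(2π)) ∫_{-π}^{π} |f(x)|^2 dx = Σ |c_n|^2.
Σ |c_n|^2 = 5

Expand |f|^2 and use orthogonality of {sin(nx), cos(mx)} on [-π, π]:
  ∫_{-π}^{π} sin(nx)^2 dx = π, ∫ cos(mx)^2 dx = π, and cross terms integrate to 0.
So ∫_{-π}^{π} f(x)^2 dx = 3^2 · π + 1^2 · π = (9 + 1)π.
Divide by 2π: (9 + 1)/2 = 5.
By Parseval, this equals Σ |c_n|^2.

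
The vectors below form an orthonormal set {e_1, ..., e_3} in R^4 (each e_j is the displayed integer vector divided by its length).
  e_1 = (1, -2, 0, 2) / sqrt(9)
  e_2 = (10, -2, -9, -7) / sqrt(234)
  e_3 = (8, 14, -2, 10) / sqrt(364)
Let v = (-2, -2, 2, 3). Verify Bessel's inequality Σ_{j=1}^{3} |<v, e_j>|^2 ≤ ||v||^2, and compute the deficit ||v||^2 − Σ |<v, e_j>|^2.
Σ |<v, e_j>|^2 = 293/14; ||v||^2 = 21; deficit = 1/14

Write each e_j = u_j / sqrt(<u_j, u_j>) where u_j is the displayed integer vector. Then <v, e_j> = <v, u_j> / sqrt(<u_j, u_j>), so |<v, e_j>|^2 = <v, u_j>^2 / <u_j, u_j>.
Coefficients: <v, e_1> = 8/sqrt(9), <v, e_2> = -55/sqrt(234), <v, e_3> = -18/sqrt(364).
Square and sum: Σ |<v, e_j>|^2 = 293/14.
Compute ||v||^2 = v·v = 21.
Deficit = 21 − 293/14 = 1/14 ≥ 0, confirming Bessel's inequality. (The deficit equals ||v − Σ <v,e_j> e_j||^2, the squared distance from v to span{e_j}.)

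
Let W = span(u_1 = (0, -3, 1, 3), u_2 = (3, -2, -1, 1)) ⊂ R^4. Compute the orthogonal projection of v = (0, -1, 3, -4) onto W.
proj_W(v) = (-141/221, 244/221, -3/221, -197/221)

Set up U = [u_1 | ... | u_2] ∈ R^(4×2). The projector onto W = col(U) is P = U (U^T U)^(-1) U^T.
Compute U^T U =
  [19, 8]
  [8, 15],
and U^T v = (-6, -5).
Solve U^T U · c = U^T v for the coefficients: c = (-50/221, -47/221). The projection is proj_W(v) = U c.
Check: (v - proj_W(v)) · u_1 = 0  (should be 0).
Check: (v - proj_W(v)) · u_2 = 0  (should be 0).
Result: proj_W(v) = (-141/221, 244/221, -3/221, -197/221).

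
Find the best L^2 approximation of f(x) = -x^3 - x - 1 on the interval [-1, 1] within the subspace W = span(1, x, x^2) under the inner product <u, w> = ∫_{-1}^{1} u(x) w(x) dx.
g(x) = -8*x/5 - 1

The best approximation g ∈ W is the orthogonal projection of f onto W. Writing g = a_0 + a_1 x + a_2 x^2, the coefficients solve the normal equations G · a = b where
  G_{ij} = <φ_i, φ_j> and b_i = <f, φ_i>, with φ_0 = 1, φ_1 = x, φ_2 = x^2.
G =
  [2, 0, 2/3]
  [0, 2/3, 0]
  [2/3, 0, 2/5],
b = (-2, -16/15, -2/3).
Solving gives a_0 = -1, a_1 = -8/5, a_2 = 0, so
  g(x) = -8*x/5 - 1.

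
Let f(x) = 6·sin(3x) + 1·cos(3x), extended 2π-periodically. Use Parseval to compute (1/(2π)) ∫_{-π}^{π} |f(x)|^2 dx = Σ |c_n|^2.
Σ |c_n|^2 = 37/2

Expand |f|^2 and use orthogonality of {sin(nx), cos(mx)} on [-π, π]:
  ∫_{-π}^{π} sin(nx)^2 dx = π, ∫ cos(mx)^2 dx = π, and cross terms integrate to 0.
So ∫_{-π}^{π} f(x)^2 dx = 6^2 · π + 1^2 · π = (36 + 1)π.
Divide by 2π: (36 + 1)/2 = 37/2.
By Parseval, this equals Σ |c_n|^2.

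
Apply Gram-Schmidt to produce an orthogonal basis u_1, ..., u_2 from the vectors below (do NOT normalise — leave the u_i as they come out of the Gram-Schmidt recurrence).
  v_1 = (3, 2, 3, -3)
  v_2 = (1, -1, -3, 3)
Orthogonal basis:
  u_1 = (3, 2, 3, -3)
  u_2 = (82/31, 3/31, -42/31, 42/31)

Apply the Gram-Schmidt recurrence
  u_1 = v_1
  u_i = v_i − Σ_{j<i} ((v_i · u_j) / (u_j · u_j)) · u_j.

Step by step this gives:
  u_1 = (3, 2, 3, -3)
  u_2 = (82/31, 3/31, -42/31, 42/31)

Orthogonality check:
  u_2 · u_1 = 0 (should be 0)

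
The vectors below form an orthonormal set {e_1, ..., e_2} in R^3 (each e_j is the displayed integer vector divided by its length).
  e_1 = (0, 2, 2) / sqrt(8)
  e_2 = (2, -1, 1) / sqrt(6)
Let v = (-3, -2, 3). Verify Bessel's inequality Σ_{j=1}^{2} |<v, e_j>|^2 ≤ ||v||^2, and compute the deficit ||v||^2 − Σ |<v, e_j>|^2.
Σ |<v, e_j>|^2 = 2/3; ||v||^2 = 22; deficit = 64/3

Write each e_j = u_j / sqrt(<u_j, u_j>) where u_j is the displayed integer vector. Then <v, e_j> = <v, u_j> / sqrt(<u_j, u_j>), so |<v, e_j>|^2 = <v, u_j>^2 / <u_j, u_j>.
Coefficients: <v, e_1> = 2/sqrt(8), <v, e_2> = -1/sqrt(6).
Square and sum: Σ |<v, e_j>|^2 = 2/3.
Compute ||v||^2 = v·v = 22.
Deficit = 22 − 2/3 = 64/3 ≥ 0, confirming Bessel's inequality. (The deficit equals ||v − Σ <v,e_j> e_j||^2, the squared distance from v to span{e_j}.)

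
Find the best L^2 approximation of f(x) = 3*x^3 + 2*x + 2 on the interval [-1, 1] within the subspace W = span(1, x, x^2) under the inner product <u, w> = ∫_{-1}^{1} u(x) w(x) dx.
g(x) = 19*x/5 + 2

The best approximation g ∈ W is the orthogonal projection of f onto W. Writing g = a_0 + a_1 x + a_2 x^2, the coefficients solve the normal equations G · a = b where
  G_{ij} = <φ_i, φ_j> and b_i = <f, φ_i>, with φ_0 = 1, φ_1 = x, φ_2 = x^2.
G =
  [2, 0, 2/3]
  [0, 2/3, 0]
  [2/3, 0, 2/5],
b = (4, 38/15, 4/3).
Solving gives a_0 = 2, a_1 = 19/5, a_2 = 0, so
  g(x) = 19*x/5 + 2.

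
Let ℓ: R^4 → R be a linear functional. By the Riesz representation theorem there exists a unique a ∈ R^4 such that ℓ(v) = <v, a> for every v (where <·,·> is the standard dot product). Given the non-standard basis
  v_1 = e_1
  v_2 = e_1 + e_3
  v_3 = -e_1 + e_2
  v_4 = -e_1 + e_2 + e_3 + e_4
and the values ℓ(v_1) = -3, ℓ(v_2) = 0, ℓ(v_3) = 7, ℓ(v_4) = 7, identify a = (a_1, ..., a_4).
a = (-3, 4, 3, -3)

Write a = (a_1, ..., a_4) in the standard basis. For each basis vector v_i, ℓ(v_i) = <v_i, a> is a linear equation in the a_j's. Collect the n equations into a matrix system V a = ℓ, where row i of V is v_i (expressed in the standard basis). Since V is invertible (lower-triangular with 1s on the diagonal, up to permutation), solve by back-substitution:
  V =
[[1, 0, 0, 0],
 [1, 0, 1, 0],
 [-1, 1, 0, 0],
 [-1, 1, 1, 1]]
  V a = (-3, 0, 7, 7)
Solving gives a = (-3, 4, 3, -3).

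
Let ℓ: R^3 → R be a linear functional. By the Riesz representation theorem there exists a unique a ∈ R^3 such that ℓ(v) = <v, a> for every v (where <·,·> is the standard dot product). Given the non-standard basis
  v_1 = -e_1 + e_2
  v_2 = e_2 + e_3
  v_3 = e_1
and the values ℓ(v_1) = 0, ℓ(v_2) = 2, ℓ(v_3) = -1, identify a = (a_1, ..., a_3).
a = (-1, -1, 3)

Write a = (a_1, ..., a_3) in the standard basis. For each basis vector v_i, ℓ(v_i) = <v_i, a> is a linear equation in the a_j's. Collect the n equations into a matrix system V a = ℓ, where row i of V is v_i (expressed in the standard basis). Since V is invertible (lower-triangular with 1s on the diagonal, up to permutation), solve by back-substitution:
  V =
[[-1, 1, 0],
 [0, 1, 1],
 [1, 0, 0]]
  V a = (0, 2, -1)
Solving gives a = (-1, -1, 3).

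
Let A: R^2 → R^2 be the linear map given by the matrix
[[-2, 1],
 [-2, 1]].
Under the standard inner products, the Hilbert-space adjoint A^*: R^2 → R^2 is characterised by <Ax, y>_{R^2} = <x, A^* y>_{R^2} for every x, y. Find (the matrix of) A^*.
A^* = A^T =
[[-2, -2],
 [1, 1]]

For real matrices with standard dot products, the defining identity <Ax, y> = <x, A^* y> gives (Ax)^T y = x^T (A^*) y, i.e. x^T A^T y = x^T (A^*) y. Since this holds for all x, y, we must have A^* = A^T. Therefore
A^* =
[[-2, -2],
 [1, 1]].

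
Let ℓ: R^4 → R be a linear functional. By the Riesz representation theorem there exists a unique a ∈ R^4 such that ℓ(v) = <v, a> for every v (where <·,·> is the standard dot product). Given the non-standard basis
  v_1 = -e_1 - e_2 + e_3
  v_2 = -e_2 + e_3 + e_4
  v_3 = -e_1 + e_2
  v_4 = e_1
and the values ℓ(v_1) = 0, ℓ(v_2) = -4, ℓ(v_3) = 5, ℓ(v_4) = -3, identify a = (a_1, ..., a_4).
a = (-3, 2, -1, -1)

Write a = (a_1, ..., a_4) in the standard basis. For each basis vector v_i, ℓ(v_i) = <v_i, a> is a linear equation in the a_j's. Collect the n equations into a matrix system V a = ℓ, where row i of V is v_i (expressed in the standard basis). Since V is invertible (lower-triangular with 1s on the diagonal, up to permutation), solve by back-substitution:
  V =
[[-1, -1, 1, 0],
 [0, -1, 1, 1],
 [-1, 1, 0, 0],
 [1, 0, 0, 0]]
  V a = (0, -4, 5, -3)
Solving gives a = (-3, 2, -1, -1).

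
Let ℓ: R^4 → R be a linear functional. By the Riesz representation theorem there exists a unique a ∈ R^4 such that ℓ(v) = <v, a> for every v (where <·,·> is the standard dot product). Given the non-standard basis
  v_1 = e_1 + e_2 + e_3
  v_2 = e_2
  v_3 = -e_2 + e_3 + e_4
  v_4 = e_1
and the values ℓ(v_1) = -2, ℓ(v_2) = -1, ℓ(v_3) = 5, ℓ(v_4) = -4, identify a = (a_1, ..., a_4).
a = (-4, -1, 3, 1)

Write a = (a_1, ..., a_4) in the standard basis. For each basis vector v_i, ℓ(v_i) = <v_i, a> is a linear equation in the a_j's. Collect the n equations into a matrix system V a = ℓ, where row i of V is v_i (expressed in the standard basis). Since V is invertible (lower-triangular with 1s on the diagonal, up to permutation), solve by back-substitution:
  V =
[[1, 1, 1, 0],
 [0, 1, 0, 0],
 [0, -1, 1, 1],
 [1, 0, 0, 0]]
  V a = (-2, -1, 5, -4)
Solving gives a = (-4, -1, 3, 1).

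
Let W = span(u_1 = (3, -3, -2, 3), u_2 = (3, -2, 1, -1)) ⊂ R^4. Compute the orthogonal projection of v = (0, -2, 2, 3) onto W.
proj_W(v) = (354/365, -371/365, -287/365, 422/365)

Set up U = [u_1 | ... | u_2] ∈ R^(4×2). The projector onto W = col(U) is P = U (U^T U)^(-1) U^T.
Compute U^T U =
  [31, 10]
  [10, 15],
and U^T v = (11, 3).
Solve U^T U · c = U^T v for the coefficients: c = (27/73, -17/365). The projection is proj_W(v) = U c.
Check: (v - proj_W(v)) · u_1 = 0  (should be 0).
Check: (v - proj_W(v)) · u_2 = 0  (should be 0).
Result: proj_W(v) = (354/365, -371/365, -287/365, 422/365).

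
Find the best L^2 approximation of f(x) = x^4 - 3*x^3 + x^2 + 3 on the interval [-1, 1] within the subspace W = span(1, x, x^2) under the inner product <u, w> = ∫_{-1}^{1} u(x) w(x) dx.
g(x) = 13*x^2/7 - 9*x/5 + 102/35

The best approximation g ∈ W is the orthogonal projection of f onto W. Writing g = a_0 + a_1 x + a_2 x^2, the coefficients solve the normal equations G · a = b where
  G_{ij} = <φ_i, φ_j> and b_i = <f, φ_i>, with φ_0 = 1, φ_1 = x, φ_2 = x^2.
G =
  [2, 0, 2/3]
  [0, 2/3, 0]
  [2/3, 0, 2/5],
b = (106/15, -6/5, 94/35).
Solving gives a_0 = 102/35, a_1 = -9/5, a_2 = 13/7, so
  g(x) = 13*x^2/7 - 9*x/5 + 102/35.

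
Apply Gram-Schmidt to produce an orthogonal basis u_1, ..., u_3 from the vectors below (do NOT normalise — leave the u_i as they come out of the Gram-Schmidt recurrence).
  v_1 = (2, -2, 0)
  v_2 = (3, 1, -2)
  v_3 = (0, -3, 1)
Orthogonal basis:
  u_1 = (2, -2, 0)
  u_2 = (2, 2, -2)
  u_3 = (-1/6, -1/6, -1/3)

Apply the Gram-Schmidt recurrence
  u_1 = v_1
  u_i = v_i − Σ_{j<i} ((v_i · u_j) / (u_j · u_j)) · u_j.

Step by step this gives:
  u_1 = (2, -2, 0)
  u_2 = (2, 2, -2)
  u_3 = (-1/6, -1/6, -1/3)

Orthogonality check:
  u_2 · u_1 = 0 (should be 0)
  u_3 · u_1 = 0 (should be 0)
  u_3 · u_2 = 0 (should be 0)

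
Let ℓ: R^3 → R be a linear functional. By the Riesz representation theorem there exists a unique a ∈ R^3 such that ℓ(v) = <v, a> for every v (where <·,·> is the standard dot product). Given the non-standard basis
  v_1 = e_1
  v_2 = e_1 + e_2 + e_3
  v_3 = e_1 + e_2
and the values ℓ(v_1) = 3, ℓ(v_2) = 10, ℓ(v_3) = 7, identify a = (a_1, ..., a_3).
a = (3, 4, 3)

Write a = (a_1, ..., a_3) in the standard basis. For each basis vector v_i, ℓ(v_i) = <v_i, a> is a linear equation in the a_j's. Collect the n equations into a matrix system V a = ℓ, where row i of V is v_i (expressed in the standard basis). Since V is invertible (lower-triangular with 1s on the diagonal, up to permutation), solve by back-substitution:
  V =
[[1, 0, 0],
 [1, 1, 1],
 [1, 1, 0]]
  V a = (3, 10, 7)
Solving gives a = (3, 4, 3).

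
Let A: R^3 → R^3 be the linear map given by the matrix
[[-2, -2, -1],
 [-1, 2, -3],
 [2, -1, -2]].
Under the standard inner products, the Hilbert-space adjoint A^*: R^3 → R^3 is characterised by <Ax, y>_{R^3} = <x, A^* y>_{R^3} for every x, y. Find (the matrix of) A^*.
A^* = A^T =
[[-2, -1, 2],
 [-2, 2, -1],
 [-1, -3, -2]]

For real matrices with standard dot products, the defining identity <Ax, y> = <x, A^* y> gives (Ax)^T y = x^T (A^*) y, i.e. x^T A^T y = x^T (A^*) y. Since this holds for all x, y, we must have A^* = A^T. Therefore
A^* =
[[-2, -1, 2],
 [-2, 2, -1],
 [-1, -3, -2]].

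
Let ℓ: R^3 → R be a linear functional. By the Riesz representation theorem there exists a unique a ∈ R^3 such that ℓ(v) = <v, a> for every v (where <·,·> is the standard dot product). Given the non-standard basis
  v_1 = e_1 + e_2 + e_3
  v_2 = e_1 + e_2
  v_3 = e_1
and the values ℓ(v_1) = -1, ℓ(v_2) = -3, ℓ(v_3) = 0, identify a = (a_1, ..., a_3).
a = (0, -3, 2)

Write a = (a_1, ..., a_3) in the standard basis. For each basis vector v_i, ℓ(v_i) = <v_i, a> is a linear equation in the a_j's. Collect the n equations into a matrix system V a = ℓ, where row i of V is v_i (expressed in the standard basis). Since V is invertible (lower-triangular with 1s on the diagonal, up to permutation), solve by back-substitution:
  V =
[[1, 1, 1],
 [1, 1, 0],
 [1, 0, 0]]
  V a = (-1, -3, 0)
Solving gives a = (0, -3, 2).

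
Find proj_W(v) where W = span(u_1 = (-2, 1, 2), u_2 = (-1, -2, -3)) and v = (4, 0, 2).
proj_W(v) = (173/45, 56/45, 11/9)

Set up U = [u_1 | ... | u_2] ∈ R^(3×2). The projector onto W = col(U) is P = U (U^T U)^(-1) U^T.
Compute U^T U =
  [9, -6]
  [-6, 14],
and U^T v = (-4, -10).
Solve U^T U · c = U^T v for the coefficients: c = (-58/45, -19/15). The projection is proj_W(v) = U c.
Check: (v - proj_W(v)) · u_1 = 0  (should be 0).
Check: (v - proj_W(v)) · u_2 = 0  (should be 0).
Result: proj_W(v) = (173/45, 56/45, 11/9).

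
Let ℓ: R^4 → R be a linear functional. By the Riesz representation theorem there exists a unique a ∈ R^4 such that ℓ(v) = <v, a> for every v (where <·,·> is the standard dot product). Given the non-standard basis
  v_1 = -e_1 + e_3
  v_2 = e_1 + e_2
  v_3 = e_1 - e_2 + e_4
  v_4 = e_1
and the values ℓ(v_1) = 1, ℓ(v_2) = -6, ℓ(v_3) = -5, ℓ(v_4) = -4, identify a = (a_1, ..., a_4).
a = (-4, -2, -3, -3)

Write a = (a_1, ..., a_4) in the standard basis. For each basis vector v_i, ℓ(v_i) = <v_i, a> is a linear equation in the a_j's. Collect the n equations into a matrix system V a = ℓ, where row i of V is v_i (expressed in the standard basis). Since V is invertible (lower-triangular with 1s on the diagonal, up to permutation), solve by back-substitution:
  V =
[[-1, 0, 1, 0],
 [1, 1, 0, 0],
 [1, -1, 0, 1],
 [1, 0, 0, 0]]
  V a = (1, -6, -5, -4)
Solving gives a = (-4, -2, -3, -3).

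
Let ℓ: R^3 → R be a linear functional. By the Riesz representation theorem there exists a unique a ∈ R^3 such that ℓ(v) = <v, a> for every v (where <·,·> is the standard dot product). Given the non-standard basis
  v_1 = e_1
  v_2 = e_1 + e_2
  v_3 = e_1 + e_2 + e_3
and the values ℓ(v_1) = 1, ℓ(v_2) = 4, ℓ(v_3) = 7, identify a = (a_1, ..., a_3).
a = (1, 3, 3)

Write a = (a_1, ..., a_3) in the standard basis. For each basis vector v_i, ℓ(v_i) = <v_i, a> is a linear equation in the a_j's. Collect the n equations into a matrix system V a = ℓ, where row i of V is v_i (expressed in the standard basis). Since V is invertible (lower-triangular with 1s on the diagonal, up to permutation), solve by back-substitution:
  V =
[[1, 0, 0],
 [1, 1, 0],
 [1, 1, 1]]
  V a = (1, 4, 7)
Solving gives a = (1, 3, 3).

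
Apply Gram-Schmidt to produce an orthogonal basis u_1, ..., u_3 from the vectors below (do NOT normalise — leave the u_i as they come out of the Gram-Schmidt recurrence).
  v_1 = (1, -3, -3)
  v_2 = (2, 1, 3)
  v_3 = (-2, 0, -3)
Orthogonal basis:
  u_1 = (1, -3, -3)
  u_2 = (48/19, -11/19, 27/19)
  u_3 = (27/83, 81/166, -63/166)

Apply the Gram-Schmidt recurrence
  u_1 = v_1
  u_i = v_i − Σ_{j<i} ((v_i · u_j) / (u_j · u_j)) · u_j.

Step by step this gives:
  u_1 = (1, -3, -3)
  u_2 = (48/19, -11/19, 27/19)
  u_3 = (27/83, 81/166, -63/166)

Orthogonality check:
  u_2 · u_1 = 0 (should be 0)
  u_3 · u_1 = 0 (should be 0)
  u_3 · u_2 = 0 (should be 0)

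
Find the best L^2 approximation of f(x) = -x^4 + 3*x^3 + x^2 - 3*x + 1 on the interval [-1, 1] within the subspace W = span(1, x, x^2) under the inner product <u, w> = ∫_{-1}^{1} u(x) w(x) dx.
g(x) = x^2/7 - 6*x/5 + 38/35

The best approximation g ∈ W is the orthogonal projection of f onto W. Writing g = a_0 + a_1 x + a_2 x^2, the coefficients solve the normal equations G · a = b where
  G_{ij} = <φ_i, φ_j> and b_i = <f, φ_i>, with φ_0 = 1, φ_1 = x, φ_2 = x^2.
G =
  [2, 0, 2/3]
  [0, 2/3, 0]
  [2/3, 0, 2/5],
b = (34/15, -4/5, 82/105).
Solving gives a_0 = 38/35, a_1 = -6/5, a_2 = 1/7, so
  g(x) = x^2/7 - 6*x/5 + 38/35.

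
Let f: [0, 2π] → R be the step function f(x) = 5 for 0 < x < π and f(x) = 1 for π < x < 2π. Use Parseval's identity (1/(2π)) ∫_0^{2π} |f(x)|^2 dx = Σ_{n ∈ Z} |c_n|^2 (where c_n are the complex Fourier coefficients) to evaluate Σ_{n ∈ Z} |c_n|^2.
Σ |c_n|^2 = 13

Parseval equates the L^2 energy of f (normalised by 1/(2π)) with the ℓ^2 sum of its Fourier coefficients: (1/(2π)) ∫_0^{2π} |f|^2 = Σ |c_n|^2.
Compute the left side: (1/(2π)) [∫_0^π 5^2 dx + ∫_π^{2π} 1^2 dx] = (1/(2π)) · (25π + 1π) = (25 + 1)/2 = 13.
So Σ_{n ∈ Z} |c_n|^2 = 13.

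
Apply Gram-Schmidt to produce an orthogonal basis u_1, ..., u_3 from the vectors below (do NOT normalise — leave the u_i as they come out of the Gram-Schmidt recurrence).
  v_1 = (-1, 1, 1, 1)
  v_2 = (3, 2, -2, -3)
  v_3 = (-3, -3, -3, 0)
Orthogonal basis:
  u_1 = (-1, 1, 1, 1)
  u_2 = (3/2, 7/2, -1/2, -3/2)
  u_3 = (-87/34, 9/17, -45/17, -15/34)

Apply the Gram-Schmidt recurrence
  u_1 = v_1
  u_i = v_i − Σ_{j<i} ((v_i · u_j) / (u_j · u_j)) · u_j.

Step by step this gives:
  u_1 = (-1, 1, 1, 1)
  u_2 = (3/2, 7/2, -1/2, -3/2)
  u_3 = (-87/34, 9/17, -45/17, -15/34)

Orthogonality check:
  u_2 · u_1 = 0 (should be 0)
  u_3 · u_1 = 0 (should be 0)
  u_3 · u_2 = 0 (should be 0)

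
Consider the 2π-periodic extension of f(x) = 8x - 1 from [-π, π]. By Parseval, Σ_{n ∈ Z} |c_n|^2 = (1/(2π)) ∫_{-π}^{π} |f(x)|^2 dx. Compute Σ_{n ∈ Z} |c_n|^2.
Σ |c_n|^2 = 64π^2/3 + 1

Expand and integrate term by term over [-π, π]:
  ∫ (8x)^2 dx = 64·(2π^3/3); ∫ 2·8·(-1)·x dx = 0 (odd integrand); ∫ (-1)^2 dx = 1·2π.
So (1/(2π)) ∫_{-π}^{π} (8x - 1)^2 dx = 64π^2/3 + 1 = 64π^2/3 + 1.
Parseval ⇒ Σ |c_n|^2 = 64π^2/3 + 1.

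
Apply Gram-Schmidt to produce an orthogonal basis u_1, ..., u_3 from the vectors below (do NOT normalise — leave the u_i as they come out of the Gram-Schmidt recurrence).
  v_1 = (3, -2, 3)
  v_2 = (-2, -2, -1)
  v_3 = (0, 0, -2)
Orthogonal basis:
  u_1 = (3, -2, 3)
  u_2 = (-29/22, -27/11, -7/22)
  u_3 = (160/173, -60/173, -200/173)

Apply the Gram-Schmidt recurrence
  u_1 = v_1
  u_i = v_i − Σ_{j<i} ((v_i · u_j) / (u_j · u_j)) · u_j.

Step by step this gives:
  u_1 = (3, -2, 3)
  u_2 = (-29/22, -27/11, -7/22)
  u_3 = (160/173, -60/173, -200/173)

Orthogonality check:
  u_2 · u_1 = 0 (should be 0)
  u_3 · u_1 = 0 (should be 0)
  u_3 · u_2 = 0 (should be 0)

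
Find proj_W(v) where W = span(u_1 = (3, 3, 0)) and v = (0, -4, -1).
proj_W(v) = (-2, -2, 0)

Set up U = [u_1 | ... | u_1] ∈ R^(3×1). The projector onto W = col(U) is P = U (U^T U)^(-1) U^T.
Compute U^T U =
  [18],
and U^T v = (-12).
Solve U^T U · c = U^T v for the coefficients: c = (-2/3). The projection is proj_W(v) = U c.
Check: (v - proj_W(v)) · u_1 = 0  (should be 0).
Result: proj_W(v) = (-2, -2, 0).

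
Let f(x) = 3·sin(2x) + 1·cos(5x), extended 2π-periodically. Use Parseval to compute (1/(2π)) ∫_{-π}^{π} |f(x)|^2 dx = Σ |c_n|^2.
Σ |c_n|^2 = 5

Expand |f|^2 and use orthogonality of {sin(nx), cos(mx)} on [-π, π]:
  ∫_{-π}^{π} sin(nx)^2 dx = π, ∫ cos(mx)^2 dx = π, and cross terms integrate to 0.
So ∫_{-π}^{π} f(x)^2 dx = 3^2 · π + 1^2 · π = (9 + 1)π.
Divide by 2π: (9 + 1)/2 = 5.
By Parseval, this equals Σ |c_n|^2.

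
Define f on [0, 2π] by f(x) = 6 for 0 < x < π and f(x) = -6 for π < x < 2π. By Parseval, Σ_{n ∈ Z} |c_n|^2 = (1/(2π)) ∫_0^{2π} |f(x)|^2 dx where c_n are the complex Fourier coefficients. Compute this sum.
Σ |c_n|^2 = 36

Parseval equates the L^2 energy of f (normalised by 1/(2π)) with the ℓ^2 sum of its Fourier coefficients: (1/(2π)) ∫_0^{2π} |f|^2 = Σ |c_n|^2.
Compute the left side: (1/(2π)) [∫_0^π 6^2 dx + ∫_π^{2π} (-6)^2 dx] = (1/(2π)) · (36π + 36π) = (36 + 36)/2 = 36.
So Σ_{n ∈ Z} |c_n|^2 = 36.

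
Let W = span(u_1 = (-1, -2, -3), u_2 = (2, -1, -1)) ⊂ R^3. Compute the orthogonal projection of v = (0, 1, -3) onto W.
proj_W(v) = (-22/75, -79/75, -23/15)

Set up U = [u_1 | ... | u_2] ∈ R^(3×2). The projector onto W = col(U) is P = U (U^T U)^(-1) U^T.
Compute U^T U =
  [14, 3]
  [3, 6],
and U^T v = (7, 2).
Solve U^T U · c = U^T v for the coefficients: c = (12/25, 7/75). The projection is proj_W(v) = U c.
Check: (v - proj_W(v)) · u_1 = 0  (should be 0).
Check: (v - proj_W(v)) · u_2 = 0  (should be 0).
Result: proj_W(v) = (-22/75, -79/75, -23/15).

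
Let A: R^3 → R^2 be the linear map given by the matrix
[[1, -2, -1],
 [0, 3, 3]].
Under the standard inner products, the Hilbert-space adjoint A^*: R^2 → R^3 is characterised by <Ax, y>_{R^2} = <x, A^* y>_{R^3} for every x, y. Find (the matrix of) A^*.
A^* = A^T =
[[1, 0],
 [-2, 3],
 [-1, 3]]

For real matrices with standard dot products, the defining identity <Ax, y> = <x, A^* y> gives (Ax)^T y = x^T (A^*) y, i.e. x^T A^T y = x^T (A^*) y. Since this holds for all x, y, we must have A^* = A^T. Therefore
A^* =
[[1, 0],
 [-2, 3],
 [-1, 3]].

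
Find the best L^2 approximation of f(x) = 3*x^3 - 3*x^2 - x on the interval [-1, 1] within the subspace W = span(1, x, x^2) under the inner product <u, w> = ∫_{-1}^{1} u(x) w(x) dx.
g(x) = -3*x^2 + 4*x/5

The best approximation g ∈ W is the orthogonal projection of f onto W. Writing g = a_0 + a_1 x + a_2 x^2, the coefficients solve the normal equations G · a = b where
  G_{ij} = <φ_i, φ_j> and b_i = <f, φ_i>, with φ_0 = 1, φ_1 = x, φ_2 = x^2.
G =
  [2, 0, 2/3]
  [0, 2/3, 0]
  [2/3, 0, 2/5],
b = (-2, 8/15, -6/5).
Solving gives a_0 = 0, a_1 = 4/5, a_2 = -3, so
  g(x) = -3*x^2 + 4*x/5.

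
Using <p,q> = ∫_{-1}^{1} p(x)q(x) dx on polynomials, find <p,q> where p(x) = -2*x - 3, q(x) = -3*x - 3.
<p,q> = 22

Expand the product: p(x)·q(x) = 6*x^2 + 15*x + 9.
∫_{-1}^{1} of each monomial x^k gives [2/(k+1) if k even, 0 if k odd]. Integrating term-by-term (or equivalently evaluating the antiderivative F(x) = 2*x^3 + 15*x^2/2 + 9*x at the endpoints):
  F(1) − F(−1) = 37/2 − (-7/2) = 22.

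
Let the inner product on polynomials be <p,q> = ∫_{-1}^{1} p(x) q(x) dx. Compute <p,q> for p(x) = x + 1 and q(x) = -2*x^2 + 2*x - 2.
<p,q> = -4

Expand the product: p(x)·q(x) = -2*x^3 - 2.
∫_{-1}^{1} of each monomial x^k gives [2/(k+1) if k even, 0 if k odd]. Integrating term-by-term (or equivalently evaluating the antiderivative F(x) = -x^4/2 - 2*x at the endpoints):
  F(1) − F(−1) = -5/2 − (3/2) = -4.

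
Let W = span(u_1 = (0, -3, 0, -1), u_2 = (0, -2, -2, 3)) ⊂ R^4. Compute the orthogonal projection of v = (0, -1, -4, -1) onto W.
proj_W(v) = (0, -257/161, -116/161, 127/161)

Set up U = [u_1 | ... | u_2] ∈ R^(4×2). The projector onto W = col(U) is P = U (U^T U)^(-1) U^T.
Compute U^T U =
  [10, 3]
  [3, 17],
and U^T v = (4, 7).
Solve U^T U · c = U^T v for the coefficients: c = (47/161, 58/161). The projection is proj_W(v) = U c.
Check: (v - proj_W(v)) · u_1 = 0  (should be 0).
Check: (v - proj_W(v)) · u_2 = 0  (should be 0).
Result: proj_W(v) = (0, -257/161, -116/161, 127/161).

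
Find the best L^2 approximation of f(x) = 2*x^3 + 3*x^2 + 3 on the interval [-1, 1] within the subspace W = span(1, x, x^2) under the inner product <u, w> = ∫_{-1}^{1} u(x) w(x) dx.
g(x) = 3*x^2 + 6*x/5 + 3

The best approximation g ∈ W is the orthogonal projection of f onto W. Writing g = a_0 + a_1 x + a_2 x^2, the coefficients solve the normal equations G · a = b where
  G_{ij} = <φ_i, φ_j> and b_i = <f, φ_i>, with φ_0 = 1, φ_1 = x, φ_2 = x^2.
G =
  [2, 0, 2/3]
  [0, 2/3, 0]
  [2/3, 0, 2/5],
b = (8, 4/5, 16/5).
Solving gives a_0 = 3, a_1 = 6/5, a_2 = 3, so
  g(x) = 3*x^2 + 6*x/5 + 3.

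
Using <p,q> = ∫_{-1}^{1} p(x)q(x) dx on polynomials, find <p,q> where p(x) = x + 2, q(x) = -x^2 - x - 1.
<p,q> = -6

Expand the product: p(x)·q(x) = -x^3 - 3*x^2 - 3*x - 2.
∫_{-1}^{1} of each monomial x^k gives [2/(k+1) if k even, 0 if k odd]. Integrating term-by-term (or equivalently evaluating the antiderivative F(x) = -x^4/4 - x^3 - 3*x^2/2 - 2*x at the endpoints):
  F(1) − F(−1) = -19/4 − (5/4) = -6.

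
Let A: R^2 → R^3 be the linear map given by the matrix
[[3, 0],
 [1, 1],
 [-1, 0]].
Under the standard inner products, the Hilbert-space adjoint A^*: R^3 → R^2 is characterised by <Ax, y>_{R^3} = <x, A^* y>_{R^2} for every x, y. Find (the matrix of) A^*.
A^* = A^T =
[[3, 1, -1],
 [0, 1, 0]]

For real matrices with standard dot products, the defining identity <Ax, y> = <x, A^* y> gives (Ax)^T y = x^T (A^*) y, i.e. x^T A^T y = x^T (A^*) y. Since this holds for all x, y, we must have A^* = A^T. Therefore
A^* =
[[3, 1, -1],
 [0, 1, 0]].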